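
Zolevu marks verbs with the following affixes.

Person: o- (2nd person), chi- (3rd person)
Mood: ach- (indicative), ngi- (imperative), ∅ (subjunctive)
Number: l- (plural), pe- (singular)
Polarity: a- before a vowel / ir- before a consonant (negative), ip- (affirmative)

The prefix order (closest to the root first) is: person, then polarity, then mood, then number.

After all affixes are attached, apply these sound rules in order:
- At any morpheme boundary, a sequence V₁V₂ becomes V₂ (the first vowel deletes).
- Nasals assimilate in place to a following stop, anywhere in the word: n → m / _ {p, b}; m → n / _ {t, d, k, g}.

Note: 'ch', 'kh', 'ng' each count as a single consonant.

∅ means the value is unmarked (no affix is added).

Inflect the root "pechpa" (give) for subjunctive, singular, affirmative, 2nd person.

Attach person 2nd person o- → opechpa.
Attach polarity affirmative ip- → ipopechpa.
mood = subjunctive: zero marking, form stays ipopechpa.
Attach number singular pe- → peipopechpa.
Apply vowel deletion: peipopechpa → pipopechpa.
Nasal assimilation: no change.

pipopechpa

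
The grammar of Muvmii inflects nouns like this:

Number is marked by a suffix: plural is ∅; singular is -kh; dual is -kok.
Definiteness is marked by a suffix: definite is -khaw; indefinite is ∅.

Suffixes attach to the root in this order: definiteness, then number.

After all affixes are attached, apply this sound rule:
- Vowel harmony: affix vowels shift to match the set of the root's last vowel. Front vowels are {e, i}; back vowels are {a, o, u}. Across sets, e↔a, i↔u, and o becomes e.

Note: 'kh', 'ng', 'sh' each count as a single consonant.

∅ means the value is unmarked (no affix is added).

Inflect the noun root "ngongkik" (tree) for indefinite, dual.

ngongkikkek

definiteness = indefinite: zero marking, form stays ngongkik.
Attach number dual -kok → ngongkikkok.
Apply vowel harmony: ngongkikkok → ngongkikkek.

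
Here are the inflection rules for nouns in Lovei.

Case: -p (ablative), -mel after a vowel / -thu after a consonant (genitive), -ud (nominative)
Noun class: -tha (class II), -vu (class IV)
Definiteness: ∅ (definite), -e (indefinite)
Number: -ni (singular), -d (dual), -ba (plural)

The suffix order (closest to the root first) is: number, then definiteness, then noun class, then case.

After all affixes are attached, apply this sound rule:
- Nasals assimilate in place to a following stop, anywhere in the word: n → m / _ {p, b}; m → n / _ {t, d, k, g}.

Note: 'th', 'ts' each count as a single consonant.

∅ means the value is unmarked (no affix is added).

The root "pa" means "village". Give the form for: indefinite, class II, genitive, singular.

Attach number singular -ni → pani.
Attach definiteness indefinite -e → panie.
Attach noun class class II -tha → panietha.
Attach case genitive -mel (after vowel 'a') → paniethamel.
Nasal assimilation: no change.

paniethamel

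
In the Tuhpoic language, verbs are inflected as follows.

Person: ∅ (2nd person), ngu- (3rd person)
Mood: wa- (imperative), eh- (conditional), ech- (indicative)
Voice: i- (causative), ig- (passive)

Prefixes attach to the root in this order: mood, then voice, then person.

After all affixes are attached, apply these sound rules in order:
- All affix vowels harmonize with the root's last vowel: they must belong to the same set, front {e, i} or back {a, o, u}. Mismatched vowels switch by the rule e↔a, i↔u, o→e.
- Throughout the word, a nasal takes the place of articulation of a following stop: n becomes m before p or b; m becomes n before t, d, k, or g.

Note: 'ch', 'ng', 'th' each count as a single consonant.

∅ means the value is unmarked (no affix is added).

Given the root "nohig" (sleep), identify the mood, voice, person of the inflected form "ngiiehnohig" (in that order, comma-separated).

conditional, causative, 3rd person

Segment: ngu-i-eh-nohig.
mood: eh- → conditional.
voice: i- → causative.
person: ngu- → 3rd person.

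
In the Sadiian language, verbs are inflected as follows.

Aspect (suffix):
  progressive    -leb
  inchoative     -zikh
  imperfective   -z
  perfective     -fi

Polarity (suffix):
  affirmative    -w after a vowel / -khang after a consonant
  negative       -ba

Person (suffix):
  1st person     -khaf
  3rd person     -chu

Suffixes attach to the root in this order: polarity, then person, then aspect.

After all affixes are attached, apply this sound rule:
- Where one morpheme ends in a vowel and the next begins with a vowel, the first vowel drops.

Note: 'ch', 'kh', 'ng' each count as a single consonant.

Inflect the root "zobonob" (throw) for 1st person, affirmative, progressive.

zobonobkhangkhafleb

Attach polarity affirmative -khang (after consonant 'b') → zobonobkhang.
Attach person 1st person -khaf → zobonobkhangkhaf.
Attach aspect progressive -leb → zobonobkhangkhafleb.
Vowel deletion: no change.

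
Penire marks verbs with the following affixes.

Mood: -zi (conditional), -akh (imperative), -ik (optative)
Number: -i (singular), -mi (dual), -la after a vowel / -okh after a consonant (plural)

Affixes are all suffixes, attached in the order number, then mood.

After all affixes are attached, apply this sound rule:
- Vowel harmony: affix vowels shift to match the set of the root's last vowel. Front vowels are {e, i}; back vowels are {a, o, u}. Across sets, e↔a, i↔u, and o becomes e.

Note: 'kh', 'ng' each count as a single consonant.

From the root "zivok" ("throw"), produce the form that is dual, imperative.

Attach number dual -mi → zivokmi.
Attach mood imperative -akh → zivokmiakh.
Apply vowel harmony: zivokmiakh → zivokmuakh.

zivokmuakh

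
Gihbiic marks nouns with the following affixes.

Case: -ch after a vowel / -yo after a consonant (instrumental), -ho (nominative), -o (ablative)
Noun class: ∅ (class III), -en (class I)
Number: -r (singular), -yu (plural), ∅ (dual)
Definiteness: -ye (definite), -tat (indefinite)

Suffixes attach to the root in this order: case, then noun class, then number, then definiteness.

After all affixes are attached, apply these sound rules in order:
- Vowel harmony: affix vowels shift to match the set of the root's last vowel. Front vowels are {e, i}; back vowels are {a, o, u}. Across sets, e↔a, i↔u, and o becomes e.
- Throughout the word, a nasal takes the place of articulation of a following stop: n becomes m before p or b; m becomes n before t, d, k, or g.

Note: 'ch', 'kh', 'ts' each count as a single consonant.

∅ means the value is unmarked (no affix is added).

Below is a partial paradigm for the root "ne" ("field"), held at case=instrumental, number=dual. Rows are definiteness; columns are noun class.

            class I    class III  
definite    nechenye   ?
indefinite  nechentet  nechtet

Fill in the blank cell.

nechye

Attach case instrumental -ch (after vowel 'e') → nech.
noun class = class III: zero marking, form stays nech.
number = dual: zero marking, form stays nech.
Attach definiteness definite -ye → nechye.
Vowel harmony: no change.
Nasal assimilation: no change.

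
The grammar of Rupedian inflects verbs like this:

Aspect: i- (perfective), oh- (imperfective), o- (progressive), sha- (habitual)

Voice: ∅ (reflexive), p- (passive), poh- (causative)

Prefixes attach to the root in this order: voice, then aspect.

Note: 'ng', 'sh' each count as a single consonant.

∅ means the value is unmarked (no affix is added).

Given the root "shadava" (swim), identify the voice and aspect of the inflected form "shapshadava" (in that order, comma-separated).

passive, habitual

Segment: sha-p-shadava.
voice: p- → passive.
aspect: sha- → habitual.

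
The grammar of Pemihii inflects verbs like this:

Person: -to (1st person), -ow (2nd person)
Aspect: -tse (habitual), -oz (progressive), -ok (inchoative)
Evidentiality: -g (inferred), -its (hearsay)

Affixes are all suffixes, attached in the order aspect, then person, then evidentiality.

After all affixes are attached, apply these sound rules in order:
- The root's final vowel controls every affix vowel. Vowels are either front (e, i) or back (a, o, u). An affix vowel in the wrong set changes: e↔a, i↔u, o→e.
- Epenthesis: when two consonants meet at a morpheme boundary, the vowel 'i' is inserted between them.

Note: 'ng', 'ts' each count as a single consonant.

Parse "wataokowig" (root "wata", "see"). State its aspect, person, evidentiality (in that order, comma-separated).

inchoative, 2nd person, inferred

Segment: wata-ok-ow-g.
aspect: -ok → inchoative.
person: -ow → 2nd person.
evidentiality: -g → inferred.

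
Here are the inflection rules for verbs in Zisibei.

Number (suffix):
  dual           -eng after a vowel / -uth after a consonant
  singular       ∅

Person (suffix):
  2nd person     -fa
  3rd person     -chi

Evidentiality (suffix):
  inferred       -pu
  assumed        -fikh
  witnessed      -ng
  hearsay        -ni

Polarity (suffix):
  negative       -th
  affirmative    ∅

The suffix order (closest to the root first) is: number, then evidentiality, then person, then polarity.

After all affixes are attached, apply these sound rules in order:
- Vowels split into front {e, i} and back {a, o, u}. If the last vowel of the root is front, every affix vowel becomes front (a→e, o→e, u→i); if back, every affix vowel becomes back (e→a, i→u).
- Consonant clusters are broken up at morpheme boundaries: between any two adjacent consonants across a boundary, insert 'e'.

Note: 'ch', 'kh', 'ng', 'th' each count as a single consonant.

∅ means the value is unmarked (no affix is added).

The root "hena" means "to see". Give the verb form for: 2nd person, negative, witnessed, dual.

Attach number dual -eng (after vowel 'a') → henaeng.
Attach evidentiality witnessed -ng → henaengng.
Attach person 2nd person -fa → henaengngfa.
Attach polarity negative -th → henaengngfath.
Apply vowel harmony: henaengngfath → henaangngfath.
Apply epenthesis: henaangngfath → henaangengefath.

henaangengefath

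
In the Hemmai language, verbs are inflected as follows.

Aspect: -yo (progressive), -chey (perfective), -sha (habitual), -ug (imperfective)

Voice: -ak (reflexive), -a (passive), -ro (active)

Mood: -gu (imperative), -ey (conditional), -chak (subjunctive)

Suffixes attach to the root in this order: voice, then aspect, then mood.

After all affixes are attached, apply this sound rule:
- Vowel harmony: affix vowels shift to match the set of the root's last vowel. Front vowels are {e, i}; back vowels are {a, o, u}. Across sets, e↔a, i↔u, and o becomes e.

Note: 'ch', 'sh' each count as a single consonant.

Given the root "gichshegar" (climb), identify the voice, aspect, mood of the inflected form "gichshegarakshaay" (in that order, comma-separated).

reflexive, habitual, conditional

Segment: gichshegar-ak-sha-ey.
voice: -ak → reflexive.
aspect: -sha → habitual.
mood: -ey → conditional.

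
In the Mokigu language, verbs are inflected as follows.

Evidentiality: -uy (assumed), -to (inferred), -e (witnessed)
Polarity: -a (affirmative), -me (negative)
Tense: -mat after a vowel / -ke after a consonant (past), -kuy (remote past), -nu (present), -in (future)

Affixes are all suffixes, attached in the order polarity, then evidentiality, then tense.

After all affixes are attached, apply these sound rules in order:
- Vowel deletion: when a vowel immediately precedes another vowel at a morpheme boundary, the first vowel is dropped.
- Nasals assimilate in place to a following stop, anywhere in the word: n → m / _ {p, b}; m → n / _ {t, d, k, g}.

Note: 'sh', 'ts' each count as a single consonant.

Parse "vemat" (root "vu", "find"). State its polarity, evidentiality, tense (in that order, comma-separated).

Segment: vu-a-e-mat.
polarity: -a → affirmative.
evidentiality: -e → witnessed.
tense: -mat/ke → past.

affirmative, witnessed, past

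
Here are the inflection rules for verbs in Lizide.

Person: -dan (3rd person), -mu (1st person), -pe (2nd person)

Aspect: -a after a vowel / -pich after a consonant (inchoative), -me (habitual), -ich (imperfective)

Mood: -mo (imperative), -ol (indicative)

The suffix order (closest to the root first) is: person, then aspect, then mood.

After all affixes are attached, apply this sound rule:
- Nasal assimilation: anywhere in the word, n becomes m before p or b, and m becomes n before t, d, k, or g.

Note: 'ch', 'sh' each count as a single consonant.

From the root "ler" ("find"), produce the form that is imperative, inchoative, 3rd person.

lerdampichmo

Attach person 3rd person -dan → lerdan.
Attach aspect inchoative -pich (after consonant 'n') → lerdanpich.
Attach mood imperative -mo → lerdanpichmo.
Apply nasal assimilation: lerdanpichmo → lerdampichmo.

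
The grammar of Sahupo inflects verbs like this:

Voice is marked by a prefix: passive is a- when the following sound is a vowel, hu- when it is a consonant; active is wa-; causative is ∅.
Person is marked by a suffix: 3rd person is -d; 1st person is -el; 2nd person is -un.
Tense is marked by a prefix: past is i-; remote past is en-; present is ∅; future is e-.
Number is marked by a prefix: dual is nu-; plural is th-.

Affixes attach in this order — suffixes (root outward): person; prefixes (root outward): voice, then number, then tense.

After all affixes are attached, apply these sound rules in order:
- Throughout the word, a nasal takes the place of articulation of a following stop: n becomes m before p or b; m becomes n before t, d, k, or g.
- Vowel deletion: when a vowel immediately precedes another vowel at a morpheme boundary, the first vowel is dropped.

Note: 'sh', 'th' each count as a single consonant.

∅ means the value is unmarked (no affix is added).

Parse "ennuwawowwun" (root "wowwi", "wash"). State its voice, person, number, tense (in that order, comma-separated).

active, 2nd person, dual, remote past

Segment: en-nu-wa-wowwi-un.
voice: wa- → active.
person: -un → 2nd person.
number: nu- → dual.
tense: en- → remote past.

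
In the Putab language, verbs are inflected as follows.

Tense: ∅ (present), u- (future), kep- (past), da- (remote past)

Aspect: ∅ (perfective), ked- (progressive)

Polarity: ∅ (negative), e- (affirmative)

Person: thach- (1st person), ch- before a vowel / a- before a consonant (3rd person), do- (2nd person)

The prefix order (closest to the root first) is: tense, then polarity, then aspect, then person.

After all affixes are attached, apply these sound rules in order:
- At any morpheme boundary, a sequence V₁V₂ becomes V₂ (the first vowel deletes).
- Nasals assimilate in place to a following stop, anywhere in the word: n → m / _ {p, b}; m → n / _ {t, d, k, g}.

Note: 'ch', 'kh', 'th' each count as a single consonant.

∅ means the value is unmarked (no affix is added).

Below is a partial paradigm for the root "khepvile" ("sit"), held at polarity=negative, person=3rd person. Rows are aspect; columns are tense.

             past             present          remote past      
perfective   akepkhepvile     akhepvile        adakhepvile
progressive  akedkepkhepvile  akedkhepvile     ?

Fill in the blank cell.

Attach tense remote past da- → dakhepvile.
polarity = negative: zero marking, form stays dakhepvile.
Attach aspect progressive ked- → keddakhepvile.
Attach person 3rd person a- (before consonant 'k') → akeddakhepvile.
Vowel deletion: no change.
Nasal assimilation: no change.

akeddakhepvile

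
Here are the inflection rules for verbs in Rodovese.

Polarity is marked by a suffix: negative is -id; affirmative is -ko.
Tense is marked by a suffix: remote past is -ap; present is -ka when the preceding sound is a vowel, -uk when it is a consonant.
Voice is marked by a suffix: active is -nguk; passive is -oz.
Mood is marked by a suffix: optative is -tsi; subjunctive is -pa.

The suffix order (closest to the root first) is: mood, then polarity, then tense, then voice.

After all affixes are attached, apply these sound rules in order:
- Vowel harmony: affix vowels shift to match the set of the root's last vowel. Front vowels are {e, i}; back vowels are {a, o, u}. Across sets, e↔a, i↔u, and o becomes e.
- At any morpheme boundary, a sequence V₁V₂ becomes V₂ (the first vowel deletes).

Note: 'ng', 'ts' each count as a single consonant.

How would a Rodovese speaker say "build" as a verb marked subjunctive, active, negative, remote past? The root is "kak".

Attach mood subjunctive -pa → kakpa.
Attach polarity negative -id → kakpaid.
Attach tense remote past -ap → kakpaidap.
Attach voice active -nguk → kakpaidapnguk.
Apply vowel harmony: kakpaidapnguk → kakpaudapnguk.
Apply vowel deletion: kakpaudapnguk → kakpudapnguk.

kakpudapnguk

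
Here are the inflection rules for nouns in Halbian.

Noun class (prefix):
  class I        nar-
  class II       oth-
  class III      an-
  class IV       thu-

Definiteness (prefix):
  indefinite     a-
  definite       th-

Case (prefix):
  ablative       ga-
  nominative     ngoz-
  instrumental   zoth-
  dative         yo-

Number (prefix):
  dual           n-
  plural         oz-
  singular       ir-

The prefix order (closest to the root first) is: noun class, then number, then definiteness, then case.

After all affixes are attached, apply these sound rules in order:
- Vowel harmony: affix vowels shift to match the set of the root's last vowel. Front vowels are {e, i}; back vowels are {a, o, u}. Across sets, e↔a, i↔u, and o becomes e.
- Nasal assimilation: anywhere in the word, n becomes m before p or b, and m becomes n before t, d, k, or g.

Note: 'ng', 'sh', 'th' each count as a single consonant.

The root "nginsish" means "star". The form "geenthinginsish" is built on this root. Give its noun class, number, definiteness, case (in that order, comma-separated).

Segment: ga-a-n-thu-nginsish.
noun class: thu- → class IV.
number: n- → dual.
definiteness: a- → indefinite.
case: ga- → ablative.

class IV, dual, indefinite, ablative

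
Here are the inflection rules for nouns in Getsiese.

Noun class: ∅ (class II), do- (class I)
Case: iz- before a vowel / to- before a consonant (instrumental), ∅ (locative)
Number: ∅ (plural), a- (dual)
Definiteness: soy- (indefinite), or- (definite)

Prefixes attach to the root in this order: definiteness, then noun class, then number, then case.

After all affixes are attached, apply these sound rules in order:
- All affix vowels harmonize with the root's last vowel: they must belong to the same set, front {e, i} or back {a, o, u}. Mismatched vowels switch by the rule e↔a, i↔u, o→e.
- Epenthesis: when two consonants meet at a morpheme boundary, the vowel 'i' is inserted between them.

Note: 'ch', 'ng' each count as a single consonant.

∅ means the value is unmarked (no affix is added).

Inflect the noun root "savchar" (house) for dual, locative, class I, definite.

Attach definiteness definite or- → orsavchar.
Attach noun class class I do- → doorsavchar.
Attach number dual a- → adoorsavchar.
case = locative: zero marking, form stays adoorsavchar.
Vowel harmony: no change.
Apply epenthesis: adoorsavchar → adoorisavchar.

adoorisavchar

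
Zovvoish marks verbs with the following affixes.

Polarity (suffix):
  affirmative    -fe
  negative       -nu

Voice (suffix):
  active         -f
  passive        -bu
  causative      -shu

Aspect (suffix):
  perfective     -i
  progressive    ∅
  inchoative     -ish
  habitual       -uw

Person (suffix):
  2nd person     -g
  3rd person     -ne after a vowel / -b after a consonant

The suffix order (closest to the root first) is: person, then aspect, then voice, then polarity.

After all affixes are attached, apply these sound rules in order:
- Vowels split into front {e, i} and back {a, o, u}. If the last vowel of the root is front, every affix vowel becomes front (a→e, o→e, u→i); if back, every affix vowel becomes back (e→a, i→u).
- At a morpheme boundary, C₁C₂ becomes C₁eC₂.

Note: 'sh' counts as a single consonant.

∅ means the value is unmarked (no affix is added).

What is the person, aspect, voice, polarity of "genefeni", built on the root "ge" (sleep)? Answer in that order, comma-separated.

3rd person, progressive, active, negative

Segment: ge-ne-f-nu.
person: -ne/b → 3rd person.
aspect: ∅ → progressive.
voice: -f → active.
polarity: -nu → negative.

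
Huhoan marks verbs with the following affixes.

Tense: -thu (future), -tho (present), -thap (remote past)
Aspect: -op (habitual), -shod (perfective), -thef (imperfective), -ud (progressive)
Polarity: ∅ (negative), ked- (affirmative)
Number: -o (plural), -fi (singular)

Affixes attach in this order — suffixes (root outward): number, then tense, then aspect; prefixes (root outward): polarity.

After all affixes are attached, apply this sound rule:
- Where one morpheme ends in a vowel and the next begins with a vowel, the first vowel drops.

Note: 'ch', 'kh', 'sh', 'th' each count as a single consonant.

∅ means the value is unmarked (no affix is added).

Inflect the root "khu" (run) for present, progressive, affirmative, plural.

kedkhothud

Attach number plural -o → khuo.
Attach polarity affirmative ked- → kedkhuo.
Attach tense present -tho → kedkhuotho.
Attach aspect progressive -ud → kedkhuothoud.
Apply vowel deletion: kedkhuothoud → kedkhothud.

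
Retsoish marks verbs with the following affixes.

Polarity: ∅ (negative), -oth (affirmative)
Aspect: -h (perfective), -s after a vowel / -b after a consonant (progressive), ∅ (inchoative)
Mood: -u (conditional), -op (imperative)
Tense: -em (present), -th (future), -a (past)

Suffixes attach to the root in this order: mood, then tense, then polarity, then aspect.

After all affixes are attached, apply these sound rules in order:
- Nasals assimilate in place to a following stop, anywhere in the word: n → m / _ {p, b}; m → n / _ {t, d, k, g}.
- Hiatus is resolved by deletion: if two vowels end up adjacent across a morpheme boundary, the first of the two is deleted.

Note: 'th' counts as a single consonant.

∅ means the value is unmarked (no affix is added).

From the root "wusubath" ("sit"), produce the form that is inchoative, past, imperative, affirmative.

wusubathopoth

Attach mood imperative -op → wusubathop.
Attach tense past -a → wusubathopa.
Attach polarity affirmative -oth → wusubathopaoth.
aspect = inchoative: zero marking, form stays wusubathopaoth.
Nasal assimilation: no change.
Apply vowel deletion: wusubathopaoth → wusubathopoth.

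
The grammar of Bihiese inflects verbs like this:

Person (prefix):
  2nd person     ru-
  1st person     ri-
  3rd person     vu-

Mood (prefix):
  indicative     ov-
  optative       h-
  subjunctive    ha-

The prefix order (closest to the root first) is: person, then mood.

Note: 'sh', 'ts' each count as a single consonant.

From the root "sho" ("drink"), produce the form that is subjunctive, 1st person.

Attach person 1st person ri- → risho.
Attach mood subjunctive ha- → harisho.

harisho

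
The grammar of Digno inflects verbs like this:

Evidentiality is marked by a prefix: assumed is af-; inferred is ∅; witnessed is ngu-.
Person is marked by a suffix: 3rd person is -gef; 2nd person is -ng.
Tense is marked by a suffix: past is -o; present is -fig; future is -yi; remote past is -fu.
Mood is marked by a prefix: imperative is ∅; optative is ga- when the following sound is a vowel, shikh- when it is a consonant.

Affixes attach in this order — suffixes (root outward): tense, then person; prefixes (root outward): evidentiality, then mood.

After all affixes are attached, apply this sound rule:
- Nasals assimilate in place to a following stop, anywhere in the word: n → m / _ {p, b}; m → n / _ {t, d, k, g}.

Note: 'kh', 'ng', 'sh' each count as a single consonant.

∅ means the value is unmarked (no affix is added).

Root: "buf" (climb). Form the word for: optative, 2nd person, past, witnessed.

shikhngubufong

Attach evidentiality witnessed ngu- → ngubuf.
Attach mood optative shikh- (before consonant 'ng') → shikhngubuf.
Attach tense past -o → shikhngubufo.
Attach person 2nd person -ng → shikhngubufong.
Nasal assimilation: no change.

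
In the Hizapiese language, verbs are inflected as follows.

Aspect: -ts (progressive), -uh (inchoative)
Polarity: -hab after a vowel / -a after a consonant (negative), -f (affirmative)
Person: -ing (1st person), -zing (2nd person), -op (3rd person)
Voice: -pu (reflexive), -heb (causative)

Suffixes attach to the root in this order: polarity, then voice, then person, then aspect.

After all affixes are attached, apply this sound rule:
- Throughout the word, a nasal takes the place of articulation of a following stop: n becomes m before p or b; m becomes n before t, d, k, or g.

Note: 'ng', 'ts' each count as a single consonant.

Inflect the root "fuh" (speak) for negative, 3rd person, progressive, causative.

Attach polarity negative -a (after consonant 'h') → fuha.
Attach voice causative -heb → fuhaheb.
Attach person 3rd person -op → fuhahebop.
Attach aspect progressive -ts → fuhahebopts.
Nasal assimilation: no change.

fuhahebopts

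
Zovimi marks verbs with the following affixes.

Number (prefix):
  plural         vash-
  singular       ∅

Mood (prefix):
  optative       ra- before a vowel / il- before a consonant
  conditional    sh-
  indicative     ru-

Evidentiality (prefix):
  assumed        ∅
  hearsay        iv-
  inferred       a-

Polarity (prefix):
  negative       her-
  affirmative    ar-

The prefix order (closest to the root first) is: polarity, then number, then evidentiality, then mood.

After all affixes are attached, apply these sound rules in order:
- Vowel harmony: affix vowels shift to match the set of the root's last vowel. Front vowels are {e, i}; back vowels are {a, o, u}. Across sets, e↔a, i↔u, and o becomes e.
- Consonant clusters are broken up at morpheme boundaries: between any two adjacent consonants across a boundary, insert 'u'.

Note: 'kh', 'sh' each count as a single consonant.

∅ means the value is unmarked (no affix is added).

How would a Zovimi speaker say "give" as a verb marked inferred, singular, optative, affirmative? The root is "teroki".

reeeruteroki

Attach polarity affirmative ar- → arteroki.
number = singular: zero marking, form stays arteroki.
Attach evidentiality inferred a- → aarteroki.
Attach mood optative ra- (before vowel 'a') → raaarteroki.
Apply vowel harmony: raaarteroki → reeerteroki.
Apply epenthesis: reeerteroki → reeeruteroki.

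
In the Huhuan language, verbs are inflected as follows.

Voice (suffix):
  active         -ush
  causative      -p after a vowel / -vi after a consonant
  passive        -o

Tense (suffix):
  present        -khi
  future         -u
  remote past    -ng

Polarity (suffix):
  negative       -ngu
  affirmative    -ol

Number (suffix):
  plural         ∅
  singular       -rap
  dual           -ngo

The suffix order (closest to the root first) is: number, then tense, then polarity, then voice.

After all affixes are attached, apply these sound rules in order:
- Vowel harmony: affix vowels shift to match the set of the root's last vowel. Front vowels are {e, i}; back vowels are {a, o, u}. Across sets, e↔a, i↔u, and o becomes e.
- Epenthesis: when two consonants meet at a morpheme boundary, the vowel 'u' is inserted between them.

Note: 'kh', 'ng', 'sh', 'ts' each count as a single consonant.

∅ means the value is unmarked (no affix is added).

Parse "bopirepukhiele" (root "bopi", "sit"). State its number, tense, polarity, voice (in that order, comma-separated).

singular, present, affirmative, passive

Segment: bopi-rap-khi-ol-o.
number: -rap → singular.
tense: -khi → present.
polarity: -ol → affirmative.
voice: -o → passive.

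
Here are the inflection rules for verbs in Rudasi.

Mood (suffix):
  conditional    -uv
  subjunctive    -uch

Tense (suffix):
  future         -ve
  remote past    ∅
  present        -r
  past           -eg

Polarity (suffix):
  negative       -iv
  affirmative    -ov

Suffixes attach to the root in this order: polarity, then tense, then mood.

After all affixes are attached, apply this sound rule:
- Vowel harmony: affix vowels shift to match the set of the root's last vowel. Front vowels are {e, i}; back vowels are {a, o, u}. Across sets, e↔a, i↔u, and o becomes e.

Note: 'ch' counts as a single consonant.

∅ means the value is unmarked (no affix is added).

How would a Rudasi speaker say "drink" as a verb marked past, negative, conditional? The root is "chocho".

chochouvaguv

Attach polarity negative -iv → chochoiv.
Attach tense past -eg → chochoiveg.
Attach mood conditional -uv → chochoiveguv.
Apply vowel harmony: chochoiveguv → chochouvaguv.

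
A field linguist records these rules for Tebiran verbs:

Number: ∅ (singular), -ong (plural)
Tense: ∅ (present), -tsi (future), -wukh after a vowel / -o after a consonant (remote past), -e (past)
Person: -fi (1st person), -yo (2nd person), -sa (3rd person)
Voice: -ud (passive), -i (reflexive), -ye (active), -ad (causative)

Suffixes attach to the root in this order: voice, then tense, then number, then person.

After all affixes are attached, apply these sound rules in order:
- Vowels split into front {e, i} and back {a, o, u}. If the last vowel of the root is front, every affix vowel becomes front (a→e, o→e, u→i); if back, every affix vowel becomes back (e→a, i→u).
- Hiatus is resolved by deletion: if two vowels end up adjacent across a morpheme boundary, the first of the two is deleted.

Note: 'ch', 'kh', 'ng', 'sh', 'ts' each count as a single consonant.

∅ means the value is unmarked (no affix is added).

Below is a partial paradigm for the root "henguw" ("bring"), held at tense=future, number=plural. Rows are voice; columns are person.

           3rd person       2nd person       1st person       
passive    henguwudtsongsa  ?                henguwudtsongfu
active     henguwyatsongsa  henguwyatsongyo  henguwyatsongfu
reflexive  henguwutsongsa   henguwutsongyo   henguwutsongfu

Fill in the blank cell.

henguwudtsongyo

Attach voice passive -ud → henguwud.
Attach tense future -tsi → henguwudtsi.
Attach number plural -ong → henguwudtsiong.
Attach person 2nd person -yo → henguwudtsiongyo.
Apply vowel harmony: henguwudtsiongyo → henguwudtsuongyo.
Apply vowel deletion: henguwudtsuongyo → henguwudtsongyo.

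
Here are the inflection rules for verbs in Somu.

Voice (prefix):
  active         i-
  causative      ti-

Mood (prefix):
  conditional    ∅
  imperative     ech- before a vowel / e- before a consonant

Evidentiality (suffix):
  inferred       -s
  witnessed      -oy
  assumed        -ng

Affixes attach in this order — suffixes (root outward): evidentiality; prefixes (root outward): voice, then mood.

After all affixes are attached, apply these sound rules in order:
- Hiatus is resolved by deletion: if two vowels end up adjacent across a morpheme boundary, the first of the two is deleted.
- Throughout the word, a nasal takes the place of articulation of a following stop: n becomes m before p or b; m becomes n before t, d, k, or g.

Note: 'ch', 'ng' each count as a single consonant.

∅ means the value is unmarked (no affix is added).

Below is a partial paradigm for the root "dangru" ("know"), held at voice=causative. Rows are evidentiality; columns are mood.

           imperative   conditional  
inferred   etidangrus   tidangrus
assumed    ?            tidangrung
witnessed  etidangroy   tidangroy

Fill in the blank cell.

etidangrung

Attach voice causative ti- → tidangru.
Attach mood imperative e- (before consonant 't') → etidangru.
Attach evidentiality assumed -ng → etidangrung.
Vowel deletion: no change.
Nasal assimilation: no change.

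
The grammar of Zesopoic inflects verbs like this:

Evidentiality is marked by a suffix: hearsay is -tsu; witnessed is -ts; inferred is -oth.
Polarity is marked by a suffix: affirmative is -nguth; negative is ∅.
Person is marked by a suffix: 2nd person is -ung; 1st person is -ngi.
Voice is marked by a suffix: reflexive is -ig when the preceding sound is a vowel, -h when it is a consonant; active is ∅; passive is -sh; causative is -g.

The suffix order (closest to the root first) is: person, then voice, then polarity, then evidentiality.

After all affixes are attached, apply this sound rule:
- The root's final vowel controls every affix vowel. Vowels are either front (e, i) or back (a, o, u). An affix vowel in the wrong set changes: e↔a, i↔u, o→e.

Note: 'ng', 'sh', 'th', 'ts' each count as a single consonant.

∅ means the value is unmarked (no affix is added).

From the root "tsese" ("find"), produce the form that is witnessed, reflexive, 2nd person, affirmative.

tseseinghngithts

Attach person 2nd person -ung → tseseung.
Attach voice reflexive -h (after consonant 'ng') → tseseungh.
Attach polarity affirmative -nguth → tseseunghnguth.
Attach evidentiality witnessed -ts → tseseunghnguthts.
Apply vowel harmony: tseseunghnguthts → tseseinghngithts.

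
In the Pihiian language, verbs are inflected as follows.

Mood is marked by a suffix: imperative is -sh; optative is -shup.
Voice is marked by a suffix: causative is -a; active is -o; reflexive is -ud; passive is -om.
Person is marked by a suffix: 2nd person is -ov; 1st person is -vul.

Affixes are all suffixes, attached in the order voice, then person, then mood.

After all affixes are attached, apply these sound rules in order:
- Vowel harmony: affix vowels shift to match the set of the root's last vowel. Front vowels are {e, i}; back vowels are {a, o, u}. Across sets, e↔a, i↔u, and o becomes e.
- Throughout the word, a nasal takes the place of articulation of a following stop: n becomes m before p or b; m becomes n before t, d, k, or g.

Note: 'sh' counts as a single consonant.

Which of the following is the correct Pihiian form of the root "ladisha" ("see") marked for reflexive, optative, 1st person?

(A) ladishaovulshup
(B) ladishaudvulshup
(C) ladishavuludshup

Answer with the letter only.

Attach voice reflexive -ud → ladishaud.
Attach person 1st person -vul → ladishaudvul.
Attach mood optative -shup → ladishaudvulshup.
Vowel harmony: no change.
Nasal assimilation: no change.
So the correct form is ladishaudvulshup, option (B).
(A) ladishaovulshup is wrong: it uses active instead of reflexive for voice.
(C) ladishavuludshup is wrong: it has the affixes in the wrong order.

B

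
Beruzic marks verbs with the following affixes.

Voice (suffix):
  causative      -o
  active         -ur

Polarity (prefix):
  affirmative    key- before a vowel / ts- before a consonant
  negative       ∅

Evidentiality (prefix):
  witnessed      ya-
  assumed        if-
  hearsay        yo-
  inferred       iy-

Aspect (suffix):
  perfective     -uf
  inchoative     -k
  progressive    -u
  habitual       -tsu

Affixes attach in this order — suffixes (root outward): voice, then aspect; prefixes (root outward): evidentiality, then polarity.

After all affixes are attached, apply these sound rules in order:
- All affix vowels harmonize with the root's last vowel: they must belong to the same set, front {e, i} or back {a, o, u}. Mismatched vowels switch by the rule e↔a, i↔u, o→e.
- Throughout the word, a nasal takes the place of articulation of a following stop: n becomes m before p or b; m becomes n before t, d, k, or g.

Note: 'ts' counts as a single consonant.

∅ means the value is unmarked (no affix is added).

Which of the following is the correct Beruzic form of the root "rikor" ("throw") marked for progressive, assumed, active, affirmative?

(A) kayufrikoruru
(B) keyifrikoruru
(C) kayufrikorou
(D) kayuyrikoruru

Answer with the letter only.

A

Attach evidentiality assumed if- → ifrikor.
Attach voice active -ur → ifrikorur.
Attach polarity affirmative key- (before vowel 'i') → keyifrikorur.
Attach aspect progressive -u → keyifrikoruru.
Apply vowel harmony: keyifrikoruru → kayufrikoruru.
Nasal assimilation: no change.
So the correct form is kayufrikoruru, option (A).
(C) kayufrikorou is wrong: it uses causative instead of active for voice.
(D) kayuyrikoruru is wrong: it uses inferred instead of assumed for evidentiality.
(B) keyifrikoruru is wrong: it fails to apply the sound rule(s).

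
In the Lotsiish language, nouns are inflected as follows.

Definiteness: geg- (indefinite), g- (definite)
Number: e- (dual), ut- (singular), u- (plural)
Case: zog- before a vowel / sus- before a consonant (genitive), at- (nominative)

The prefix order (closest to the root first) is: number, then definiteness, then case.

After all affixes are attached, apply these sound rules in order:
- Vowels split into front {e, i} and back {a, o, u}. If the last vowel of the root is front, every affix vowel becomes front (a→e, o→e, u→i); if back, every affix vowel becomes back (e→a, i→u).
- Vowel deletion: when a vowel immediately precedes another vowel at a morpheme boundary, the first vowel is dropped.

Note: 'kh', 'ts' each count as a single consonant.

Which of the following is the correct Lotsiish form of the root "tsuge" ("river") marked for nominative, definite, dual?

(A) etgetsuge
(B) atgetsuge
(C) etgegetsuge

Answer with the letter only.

A

Attach number dual e- → etsuge.
Attach definiteness definite g- → getsuge.
Attach case nominative at- → atgetsuge.
Apply vowel harmony: atgetsuge → etgetsuge.
Vowel deletion: no change.
So the correct form is etgetsuge, option (A).
(B) atgetsuge is wrong: it fails to apply the sound rule(s).
(C) etgegetsuge is wrong: it uses indefinite instead of definite for definiteness.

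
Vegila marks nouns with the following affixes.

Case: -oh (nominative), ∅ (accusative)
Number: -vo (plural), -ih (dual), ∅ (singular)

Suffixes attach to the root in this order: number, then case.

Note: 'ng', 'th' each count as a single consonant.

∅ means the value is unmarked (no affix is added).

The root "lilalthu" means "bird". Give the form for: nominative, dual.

lilalthuihoh

Attach number dual -ih → lilalthuih.
Attach case nominative -oh → lilalthuihoh.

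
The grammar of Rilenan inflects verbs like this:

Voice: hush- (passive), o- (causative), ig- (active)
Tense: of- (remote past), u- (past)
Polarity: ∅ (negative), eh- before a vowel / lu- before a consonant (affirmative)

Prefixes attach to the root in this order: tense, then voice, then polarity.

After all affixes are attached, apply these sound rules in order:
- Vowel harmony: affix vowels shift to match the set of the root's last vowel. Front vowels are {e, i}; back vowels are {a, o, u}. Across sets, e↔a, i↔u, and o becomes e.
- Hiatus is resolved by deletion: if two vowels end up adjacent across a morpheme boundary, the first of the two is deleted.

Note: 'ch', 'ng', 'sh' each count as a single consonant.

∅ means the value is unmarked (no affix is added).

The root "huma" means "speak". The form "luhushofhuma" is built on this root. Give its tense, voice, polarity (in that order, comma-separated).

remote past, passive, affirmative

Segment: lu-hush-of-huma.
tense: of- → remote past.
voice: hush- → passive.
polarity: eh/lu- → affirmative.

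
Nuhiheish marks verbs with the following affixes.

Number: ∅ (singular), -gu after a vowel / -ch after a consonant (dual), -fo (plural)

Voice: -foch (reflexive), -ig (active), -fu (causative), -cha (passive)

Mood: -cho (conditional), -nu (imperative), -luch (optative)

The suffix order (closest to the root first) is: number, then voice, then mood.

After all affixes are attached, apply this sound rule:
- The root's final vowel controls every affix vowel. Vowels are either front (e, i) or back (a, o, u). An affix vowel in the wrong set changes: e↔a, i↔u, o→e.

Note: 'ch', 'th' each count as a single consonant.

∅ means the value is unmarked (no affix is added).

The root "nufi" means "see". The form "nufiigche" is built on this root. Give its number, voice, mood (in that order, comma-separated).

Segment: nufi-ig-cho.
number: ∅ → singular.
voice: -ig → active.
mood: -cho → conditional.

singular, active, conditional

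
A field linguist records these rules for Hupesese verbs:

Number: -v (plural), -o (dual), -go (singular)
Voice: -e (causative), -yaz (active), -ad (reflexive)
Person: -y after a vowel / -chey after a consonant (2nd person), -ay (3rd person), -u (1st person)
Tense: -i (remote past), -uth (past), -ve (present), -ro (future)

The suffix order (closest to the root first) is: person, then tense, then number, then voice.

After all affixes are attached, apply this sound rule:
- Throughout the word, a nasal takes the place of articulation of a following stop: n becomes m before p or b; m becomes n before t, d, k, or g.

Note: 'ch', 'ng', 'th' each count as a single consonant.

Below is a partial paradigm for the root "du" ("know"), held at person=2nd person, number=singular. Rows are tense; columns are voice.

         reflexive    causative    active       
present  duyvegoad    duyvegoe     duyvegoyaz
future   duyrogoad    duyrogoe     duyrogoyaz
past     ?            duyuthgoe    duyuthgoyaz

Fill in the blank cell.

duyuthgoad

Attach person 2nd person -y (after vowel 'u') → duy.
Attach tense past -uth → duyuth.
Attach number singular -go → duyuthgo.
Attach voice reflexive -ad → duyuthgoad.
Nasal assimilation: no change.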